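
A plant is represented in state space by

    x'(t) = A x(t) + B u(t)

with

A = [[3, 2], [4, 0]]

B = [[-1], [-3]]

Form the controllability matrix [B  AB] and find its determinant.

AB = [[-9], [-4]]
Controllability matrix C = [B  AB] = [[-1, -9], [-3, -4]]
det(C) = (-1)·(-4) - (-9)·(-3) = 4 - 27 = -23
Since det(C) ≠ 0, rank(C) = 2 and the system is completely controllable.

-23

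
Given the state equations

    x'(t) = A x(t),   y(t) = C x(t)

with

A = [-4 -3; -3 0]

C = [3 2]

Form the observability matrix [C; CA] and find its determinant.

9

CA = [[-18, -9]]
Observability matrix O = [C; CA] = [[3, 2], [-18, -9]]
det(O) = 3·(-9) - 2·(-18) = -27 - (-36) = 9
Since det(O) ≠ 0, rank(O) = 2 and the system is completely observable.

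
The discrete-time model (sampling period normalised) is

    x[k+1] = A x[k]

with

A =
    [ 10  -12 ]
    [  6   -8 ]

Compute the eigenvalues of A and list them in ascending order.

det(zI - A) = z^2 - (tr A)z + det A, with tr A = 10 + (-8) = 2 and det A = 10·(-8) - (-12)·6 = -80 - (-72) = -8.
So p(z) = det(zI - A) = z^2 - 2z - 8.
Factor z^2 - 2z - 8: two numbers with sum 2 and product -8 are 4 and -2, so z^2 - 2z - 8 = (z - 4)(z + 2).
Hence p(z) = (z - 4) (z + 2), with roots -2, 4.

-2, 4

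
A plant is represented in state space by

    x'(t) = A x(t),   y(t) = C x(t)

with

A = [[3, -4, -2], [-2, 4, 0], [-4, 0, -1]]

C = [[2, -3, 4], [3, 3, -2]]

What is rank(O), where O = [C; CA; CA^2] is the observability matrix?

3

CA = [[-4, -20, -8], [11, 0, -4]]
CA^2 = [[60, -64, 16], [49, -44, -18]]
Observability matrix O = [C; CA; CA^2] = [[2, -3, 4], [3, 3, -2], [-4, -20, -8], [11, 0, -4], [60, -64, 16], [49, -44, -18]]
Take the 3×3 submatrix of O formed by rows 1, 2, 3: [[2, -3, 4], [3, 3, -2], [-4, -20, -8]]. Its determinant is 2·(3·(-8) - (-2)·(-20)) - (-3)·(3·(-8) - (-2)·(-4)) + 4·(3·(-20) - 3·(-4)) = 2·(-64) - (-3)·(-32) + 4·(-48) = -416 ≠ 0.
So rank(O) ≥ 3; since O has 3 columns, rank(O) = 3.
rank(O) = 3 = n, so the pair (A, C) is completely observable.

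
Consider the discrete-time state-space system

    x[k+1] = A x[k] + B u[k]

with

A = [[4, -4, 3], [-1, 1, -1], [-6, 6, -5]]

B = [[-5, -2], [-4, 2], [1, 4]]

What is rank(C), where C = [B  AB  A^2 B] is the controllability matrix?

2

AB = [[-1, -4], [0, 0], [1, 4]]
A^2B = [[-1, -4], [0, 0], [1, 4]]
Controllability matrix C = [B  AB  A^2B] = [[-5, -2, -1, -4, -1, -4], [-4, 2, 0, 0, 0, 0], [1, 4, 1, 4, 1, 4]]
The rows r1, r2, r3 of C are linearly dependent: r1 - r2 + r3 = 0 (check each entry), so rank(C) ≤ 2.
The 2×2 minor from rows 1, 2, columns 1, 2 is (-5)·2 - (-2)·(-4) = -10 - 8 = -18 ≠ 0, so rank(C) = 2.
rank(C) = 2 < n = 3, so the pair (A, B) is not completely controllable.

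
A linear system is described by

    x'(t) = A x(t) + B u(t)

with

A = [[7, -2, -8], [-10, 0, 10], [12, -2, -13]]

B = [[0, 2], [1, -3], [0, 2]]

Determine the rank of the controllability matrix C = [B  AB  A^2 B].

2

AB = [[-2, 4], [0, 0], [-2, 4]]
A^2B = [[2, -4], [0, 0], [2, -4]]
Controllability matrix C = [B  AB  A^2B] = [[0, 2, -2, 4, 2, -4], [1, -3, 0, 0, 0, 0], [0, 2, -2, 4, 2, -4]]
The rows r1, r2, r3 of C are linearly dependent: -r1 + r3 = 0 (check each entry), so rank(C) ≤ 2.
The 2×2 minor from rows 1, 2, columns 1, 2 is 0·(-3) - 2·1 = 0 - 2 = -2 ≠ 0, so rank(C) = 2.
rank(C) = 2 < n = 3, so the pair (A, B) is not completely controllable.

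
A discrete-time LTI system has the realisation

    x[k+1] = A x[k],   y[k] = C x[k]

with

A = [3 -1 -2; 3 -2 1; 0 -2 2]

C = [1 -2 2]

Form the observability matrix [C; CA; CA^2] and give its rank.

CA = [[-3, -1, 0]]
CA^2 = [[-12, 5, 5]]
Observability matrix O = [C; CA; CA^2] = [[1, -2, 2], [-3, -1, 0], [-12, 5, 5]]
det(O) = 1·((-1)·5 - 0·5) - (-2)·((-3)·5 - 0·(-12)) + 2·((-3)·5 - (-1)·(-12)) = 1·(-5) - (-2)·(-15) + 2·(-27) = -89 ≠ 0, so rank(O) = 3.
rank(O) = 3 = n, so the pair (A, C) is completely observable.

3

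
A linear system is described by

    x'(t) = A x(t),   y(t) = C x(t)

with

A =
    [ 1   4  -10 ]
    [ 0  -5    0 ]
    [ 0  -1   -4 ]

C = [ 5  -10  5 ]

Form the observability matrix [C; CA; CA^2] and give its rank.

2

CA = [[5, 65, -70]]
CA^2 = [[5, -235, 230]]
Observability matrix O = [C; CA; CA^2] = [[5, -10, 5], [5, 65, -70], [5, -235, 230]]
The columns c1, c2, c3 of O are linearly dependent: c1 + c2 + c3 = 0 (check each entry), so rank(O) ≤ 2.
The 2×2 minor from rows 1, 2, columns 1, 2 is 5·65 - (-10)·5 = 325 - (-50) = 375 ≠ 0, so rank(O) = 2.
rank(O) = 2 < n = 3, so the pair (A, C) is not completely observable.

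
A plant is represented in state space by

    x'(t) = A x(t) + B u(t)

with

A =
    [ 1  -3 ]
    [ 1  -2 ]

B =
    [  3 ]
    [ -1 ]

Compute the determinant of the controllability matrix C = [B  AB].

21

AB = [[6], [5]]
Controllability matrix C = [B  AB] = [[3, 6], [-1, 5]]
det(C) = 3·5 - 6·(-1) = 15 - (-6) = 21
Since det(C) ≠ 0, rank(C) = 2 and the system is completely controllable.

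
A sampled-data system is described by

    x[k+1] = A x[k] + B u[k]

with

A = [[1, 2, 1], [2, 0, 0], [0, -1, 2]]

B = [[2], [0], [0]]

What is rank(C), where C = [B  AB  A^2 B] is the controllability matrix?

3

AB = [[2], [4], [0]]
A^2B = [[10], [4], [-4]]
Controllability matrix C = [B  AB  A^2B] = [[2, 2, 10], [0, 4, 4], [0, 0, -4]]
det(C) = 2·(4·(-4) - 4·0) - 2·(0·(-4) - 4·0) + 10·(0·0 - 4·0) = 2·(-16) - 2·0 + 10·0 = -32 ≠ 0, so rank(C) = 3.
rank(C) = 3 = n, so the pair (A, B) is completely controllable.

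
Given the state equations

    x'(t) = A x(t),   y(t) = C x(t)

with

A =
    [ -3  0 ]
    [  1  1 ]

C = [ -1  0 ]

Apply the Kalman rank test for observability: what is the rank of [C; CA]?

CA = [[3, 0]]
Observability matrix O = [C; CA] = [[-1, 0], [3, 0]]
Every row of O is a scalar multiple of row 1 = [-1, 0] (multipliers 1, -3), so the rows span a one-dimensional space.
O ≠ 0, hence rank(O) = 1.
rank(O) = 1 < n = 2, so the pair (A, C) is not completely observable.

1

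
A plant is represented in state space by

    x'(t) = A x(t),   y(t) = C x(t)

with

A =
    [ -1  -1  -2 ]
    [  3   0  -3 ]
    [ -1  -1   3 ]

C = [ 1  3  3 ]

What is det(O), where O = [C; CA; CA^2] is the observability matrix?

-65

CA = [[5, -4, -2]]
CA^2 = [[-15, -3, -4]]
Observability matrix O = [C; CA; CA^2] = [[1, 3, 3], [5, -4, -2], [-15, -3, -4]]
Expanding along the first row, det(O) = 1·((-4)·(-4) - (-2)·(-3)) - 3·(5·(-4) - (-2)·(-15)) + 3·(5·(-3) - (-4)·(-15)) = 1·10 - 3·(-50) + 3·(-75) = -65
Since det(O) ≠ 0, rank(O) = 3 and the system is completely observable.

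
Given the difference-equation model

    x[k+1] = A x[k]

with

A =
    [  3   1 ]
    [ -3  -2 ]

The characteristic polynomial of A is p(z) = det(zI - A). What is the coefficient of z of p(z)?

For a 2×2 matrix, det(zI - A) = z^2 - (tr A)z + det A.
tr A = 1, det A = -3.
So p(z) = z^2 - z - 3.
The coefficient of z is -1.

-1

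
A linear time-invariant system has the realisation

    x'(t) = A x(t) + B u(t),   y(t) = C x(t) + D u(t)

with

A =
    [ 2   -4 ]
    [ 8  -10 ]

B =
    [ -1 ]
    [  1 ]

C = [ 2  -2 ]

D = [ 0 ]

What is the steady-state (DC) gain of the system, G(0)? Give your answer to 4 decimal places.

G(0) = C(-A)^{-1}B + D = -C A^{-1} B + D.
det A = 12, so A^{-1} = (1/12)·adj(A) = [[-5/6, 1/3], [-2/3, 1/6]]
A^{-1} B = [7/6, 5/6]^T
C A^{-1} B = 2/3
G(0) = D - C A^{-1} B = 0 - (2/3) = -2/3 ≈ -0.6667

-0.6667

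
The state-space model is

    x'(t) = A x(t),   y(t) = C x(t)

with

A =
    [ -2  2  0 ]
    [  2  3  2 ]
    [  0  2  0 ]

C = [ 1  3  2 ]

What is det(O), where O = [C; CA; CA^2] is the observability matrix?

CA = [[4, 15, 6]]
CA^2 = [[22, 65, 30]]
Observability matrix O = [C; CA; CA^2] = [[1, 3, 2], [4, 15, 6], [22, 65, 30]]
Expanding along the first row, det(O) = 1·(15·30 - 6·65) - 3·(4·30 - 6·22) + 2·(4·65 - 15·22) = 1·60 - 3·(-12) + 2·(-70) = -44
Since det(O) ≠ 0, rank(O) = 3 and the system is completely observable.

-44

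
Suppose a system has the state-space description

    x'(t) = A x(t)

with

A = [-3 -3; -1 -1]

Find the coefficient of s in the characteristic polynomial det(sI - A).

4

For a 2×2 matrix, det(sI - A) = s^2 - (tr A)s + det A.
tr A = -4, det A = 0.
So p(s) = s^2 + 4s.
The coefficient of s is 4.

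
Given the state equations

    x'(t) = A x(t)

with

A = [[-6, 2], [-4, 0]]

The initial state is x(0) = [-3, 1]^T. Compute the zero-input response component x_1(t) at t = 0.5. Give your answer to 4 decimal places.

det(sI - A) = s^2 - (tr A)s + det A, with tr A = (-6) + 0 = -6 and det A = (-6)·0 - 2·(-4) = 0 - (-8) = 8.
So p(s) = det(sI - A) = s^2 + 6s + 8.
Factor s^2 + 6s + 8: two numbers with sum -6 and product 8 are -2 and -4, so s^2 + 6s + 8 = (s + 2)(s + 4).
Hence p(s) = (s + 2) (s + 4), with roots -4, -2.
The eigenvalues -4, -2 are distinct and real, so A is diagonalisable and x(t) = e^{At} x(0) = V diag(e^{λ_i t}) V^{-1} x(0), where the columns of V are the eigenvectors.
λ = -4: A - (-4)I = [[-2, 2], [-4, 4]]. Row 1 gives (-2)·v1 + 2·v2 = 0, so take v_1 = [1, 1]^T.
λ = -2: A - (-2)I = [[-4, 2], [-4, 2]]. Row 1 gives (-4)·v1 + 2·v2 = 0, so take v_2 = [1, 2]^T.
V = [v_1 v_2] = [[1, 1], [1, 2]] has det V = 1, so V^{-1} = adj(V)/det V = [[2, -1], [-1, 1]].
Modal coordinates z(0) = V^{-1} x(0): 2·(-3) + (-1)·1 = -7; (-1)·(-3) + 1·1 = 4; so z(0) = [-7, 4]^T.
x_1(t) = Σ_i (v_i)_1 · z_i(0) · e^{λ_i t} (row 1 of V times the modal terms).
x_1(0.5) = 1·(-7)·e^{-4·0.5} + 1·4·e^{-2·0.5} = (-7)·0.135335 + 4·0.367879 = 0.5242.

0.5242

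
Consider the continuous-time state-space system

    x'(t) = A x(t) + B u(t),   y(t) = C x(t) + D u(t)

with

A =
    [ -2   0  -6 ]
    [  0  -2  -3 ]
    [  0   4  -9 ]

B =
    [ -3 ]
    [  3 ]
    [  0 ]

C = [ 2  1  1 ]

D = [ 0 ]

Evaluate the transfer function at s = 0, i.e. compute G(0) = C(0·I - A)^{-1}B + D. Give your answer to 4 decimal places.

-4.1000

G(0) = C(-A)^{-1}B + D = -C A^{-1} B + D.
det A = -60, so A^{-1} = (1/-60)·adj(A) = [[-1/2, 2/5, 1/5], [0, -3/10, 1/10], [0, -2/15, -1/15]]
A^{-1} B = [27/10, -9/10, -2/5]^T
C A^{-1} B = 41/10
G(0) = D - C A^{-1} B = 0 - (41/10) = -41/10 ≈ -4.1000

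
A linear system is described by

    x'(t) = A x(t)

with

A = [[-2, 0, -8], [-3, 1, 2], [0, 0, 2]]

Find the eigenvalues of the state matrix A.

det(sI - A) = s^3 - (tr A)s^2 + (M11 + M22 + M33)s - det A, where Mii is the 2×2 principal minor of A obtained by deleting row i and column i.
tr A = (-2) + 1 + 2 = 1; M11 = 1·2 - 2·0 = 2 - 0 = 2; M22 = (-2)·2 - (-8)·0 = -4 - 0 = -4; M33 = (-2)·1 - 0·(-3) = -2 - 0 = -2; sum of minors = -4.
det A = (-2)·(1·2 - 2·0) - 0·((-3)·2 - 2·0) + (-8)·((-3)·0 - 1·0) = (-2)·2 - 0·(-6) + (-8)·0 = -4.
So p(s) = det(sI - A) = s^3 - s^2 - 4s + 4.
Rational-root test: any integer root divides 4. Testing small divisors, s = 1 works: p(1) = 1 + (-1) + (-4) + 4 = 0, so (s - 1) is a factor.
Dividing, p(s) = (s - 1)(s^2 - 4).
Factor s^2 - 4: two numbers with sum 0 and product -4 are 2 and -2, so s^2 - 4 = (s - 2)(s + 2).
Hence p(s) = (s - 2) (s - 1) (s + 2), with roots -2, 1, 2.
At least one eigenvalue has non-negative real part, so the system is not asymptotically stable.

-2, 1, 2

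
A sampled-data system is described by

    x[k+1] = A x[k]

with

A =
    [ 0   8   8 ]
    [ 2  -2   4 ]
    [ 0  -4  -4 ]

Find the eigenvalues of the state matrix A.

det(zI - A) = z^3 - (tr A)z^2 + (M11 + M22 + M33)z - det A, where Mii is the 2×2 principal minor of A obtained by deleting row i and column i.
tr A = 0 + (-2) + (-4) = -6; M11 = (-2)·(-4) - 4·(-4) = 8 - (-16) = 24; M22 = 0·(-4) - 8·0 = 0 - 0 = 0; M33 = 0·(-2) - 8·2 = 0 - 16 = -16; sum of minors = 8.
det A = 0·((-2)·(-4) - 4·(-4)) - 8·(2·(-4) - 4·0) + 8·(2·(-4) - (-2)·0) = 0·24 - 8·(-8) + 8·(-8) = 0.
So p(z) = det(zI - A) = z^3 + 6z^2 + 8z.
The constant term is 0, so p(z) = z(z^2 + 6z + 8).
Factor z^2 + 6z + 8: two numbers with sum -6 and product 8 are -2 and -4, so z^2 + 6z + 8 = (z + 2)(z + 4).
Hence p(z) = z (z + 2) (z + 4), with roots -4, -2, 0.

-4, -2, 0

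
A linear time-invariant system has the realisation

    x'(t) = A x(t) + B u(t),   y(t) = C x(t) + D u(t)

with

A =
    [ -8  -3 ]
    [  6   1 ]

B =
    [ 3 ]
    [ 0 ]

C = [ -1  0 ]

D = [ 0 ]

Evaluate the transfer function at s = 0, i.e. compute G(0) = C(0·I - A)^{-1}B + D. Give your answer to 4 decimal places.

G(0) = C(-A)^{-1}B + D = -C A^{-1} B + D.
det A = 10, so A^{-1} = (1/10)·adj(A) = [[1/10, 3/10], [-3/5, -4/5]]
A^{-1} B = [3/10, -9/5]^T
C A^{-1} B = -3/10
G(0) = D - C A^{-1} B = 0 - (-3/10) = 3/10 ≈ 0.3000

0.3000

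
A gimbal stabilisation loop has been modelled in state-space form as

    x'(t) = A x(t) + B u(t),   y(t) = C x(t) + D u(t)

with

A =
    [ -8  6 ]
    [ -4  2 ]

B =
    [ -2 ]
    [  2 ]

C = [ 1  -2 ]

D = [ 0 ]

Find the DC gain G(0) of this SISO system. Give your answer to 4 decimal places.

-4.0000

G(0) = C(-A)^{-1}B + D = -C A^{-1} B + D.
det A = 8, so A^{-1} = (1/8)·adj(A) = [[1/4, -3/4], [1/2, -1]]
A^{-1} B = [-2, -3]^T
C A^{-1} B = 4
G(0) = D - C A^{-1} B = 0 - (4) = -4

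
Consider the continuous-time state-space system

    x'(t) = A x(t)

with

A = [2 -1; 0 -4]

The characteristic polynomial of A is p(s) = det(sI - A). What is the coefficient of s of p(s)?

For a 2×2 matrix, det(sI - A) = s^2 - (tr A)s + det A.
tr A = -2, det A = -8.
So p(s) = s^2 + 2s - 8.
The coefficient of s is 2.

2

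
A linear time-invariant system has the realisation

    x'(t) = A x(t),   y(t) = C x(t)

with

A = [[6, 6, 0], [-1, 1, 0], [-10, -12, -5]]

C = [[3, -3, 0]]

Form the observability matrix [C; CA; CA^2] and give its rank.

2

CA = [[21, 15, 0]]
CA^2 = [[111, 141, 0]]
Observability matrix O = [C; CA; CA^2] = [[3, -3, 0], [21, 15, 0], [111, 141, 0]]
Column 3 of O is identically zero, so rank(O) ≤ 2.
The 2×2 minor from rows 1, 2, columns 1, 2 is 3·15 - (-3)·21 = 45 - (-63) = 108 ≠ 0, so rank(O) = 2.
rank(O) = 2 < n = 3, so the pair (A, C) is not completely observable.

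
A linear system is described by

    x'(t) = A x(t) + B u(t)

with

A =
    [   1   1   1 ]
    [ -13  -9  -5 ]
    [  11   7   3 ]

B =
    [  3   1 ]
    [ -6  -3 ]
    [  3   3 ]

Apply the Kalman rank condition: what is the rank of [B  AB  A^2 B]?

2

AB = [[0, 1], [0, -1], [0, -1]]
A^2B = [[0, -1], [0, 1], [0, 1]]
Controllability matrix C = [B  AB  A^2B] = [[3, 1, 0, 1, 0, -1], [-6, -3, 0, -1, 0, 1], [3, 3, 0, -1, 0, 1]]
The rows r1, r2, r3 of C are linearly dependent: 3·r1 + 2·r2 + r3 = 0 (check each entry), so rank(C) ≤ 2.
The 2×2 minor from rows 1, 2, columns 1, 2 is 3·(-3) - 1·(-6) = -9 - (-6) = -3 ≠ 0, so rank(C) = 2.
rank(C) = 2 < n = 3, so the pair (A, B) is not completely controllable.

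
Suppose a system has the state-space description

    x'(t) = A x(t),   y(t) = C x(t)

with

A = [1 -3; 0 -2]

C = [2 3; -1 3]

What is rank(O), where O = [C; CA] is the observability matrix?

CA = [[2, -12], [-1, -3]]
Observability matrix O = [C; CA] = [[2, 3], [-1, 3], [2, -12], [-1, -3]]
Take the 2×2 submatrix of O formed by rows 1, 2: [[2, 3], [-1, 3]]. Its determinant is 2·3 - 3·(-1) = 6 - (-3) = 9 ≠ 0.
So rank(O) ≥ 2; since O has 2 columns, rank(O) = 2.
rank(O) = 2 = n, so the pair (A, C) is completely observable.

2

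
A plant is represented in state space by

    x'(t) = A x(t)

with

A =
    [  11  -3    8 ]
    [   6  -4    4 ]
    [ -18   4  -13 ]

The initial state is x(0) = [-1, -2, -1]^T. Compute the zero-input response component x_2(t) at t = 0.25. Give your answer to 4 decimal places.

det(sI - A) = s^3 - (tr A)s^2 + (M11 + M22 + M33)s - det A, where Mii is the 2×2 principal minor of A obtained by deleting row i and column i.
tr A = 11 + (-4) + (-13) = -6; M11 = (-4)·(-13) - 4·4 = 52 - 16 = 36; M22 = 11·(-13) - 8·(-18) = -143 - (-144) = 1; M33 = 11·(-4) - (-3)·6 = -44 - (-18) = -26; sum of minors = 11.
det A = 11·((-4)·(-13) - 4·4) - (-3)·(6·(-13) - 4·(-18)) + 8·(6·4 - (-4)·(-18)) = 11·36 - (-3)·(-6) + 8·(-48) = -6.
So p(s) = det(sI - A) = s^3 + 6s^2 + 11s + 6.
Rational-root test: any integer root divides 6. Testing small divisors, s = -1 works: p(-1) = -1 + 6 + (-11) + 6 = 0, so (s + 1) is a factor.
Dividing, p(s) = (s + 1)(s^2 + 5s + 6).
Factor s^2 + 5s + 6: two numbers with sum -5 and product 6 are -2 and -3, so s^2 + 5s + 6 = (s + 2)(s + 3).
Hence p(s) = (s + 1) (s + 2) (s + 3), with roots -3, -2, -1.
The eigenvalues -3, -2, -1 are distinct and real, so A is diagonalisable and x(t) = e^{At} x(0) = V diag(e^{λ_i t}) V^{-1} x(0), where the columns of V are the eigenvectors.
λ = -3: A - (-3)I = [[14, -3, 8], [6, -1, 4], [-18, 4, -10]]. v must be orthogonal to every row; (row 1) × (row 2) = [-4, -8, 4], so take v_1 = [-1, -2, 1]^T.
λ = -2: A - (-2)I = [[13, -3, 8], [6, -2, 4], [-18, 4, -11]]. v must be orthogonal to every row; (row 1) × (row 2) = [4, -4, -8], so take v_2 = [-1, 1, 2]^T.
λ = -1: A - (-1)I = [[12, -3, 8], [6, -3, 4], [-18, 4, -12]]. v must be orthogonal to every row; (row 1) × (row 2) = [12, 0, -18], so take v_3 = [-2, 0, 3]^T.
V = [v_1 v_2 v_3] = [[-1, -1, -2], [-2, 1, 0], [1, 2, 3]] has det V = 1, so V^{-1} = adj(V)/det V = [[3, -1, 2], [6, -1, 4], [-5, 1, -3]].
Modal coordinates z(0) = V^{-1} x(0): 3·(-1) + (-1)·(-2) + 2·(-1) = -3; 6·(-1) + (-1)·(-2) + 4·(-1) = -8; (-5)·(-1) + 1·(-2) + (-3)·(-1) = 6; so z(0) = [-3, -8, 6]^T.
x_2(t) = Σ_i (v_i)_2 · z_i(0) · e^{λ_i t} (row 2 of V times the modal terms).
x_2(0.25) = (-2)·(-3)·e^{-3·0.25} + 1·(-8)·e^{-2·0.25} + 0·6·e^{-1·0.25} = 6·0.472367 + (-8)·0.606531 + 0·0.778801 = -2.0180.

-2.0180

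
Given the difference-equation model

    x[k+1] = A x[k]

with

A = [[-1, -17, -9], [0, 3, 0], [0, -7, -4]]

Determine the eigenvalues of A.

-4, -1, 3

det(zI - A) = z^3 - (tr A)z^2 + (M11 + M22 + M33)z - det A, where Mii is the 2×2 principal minor of A obtained by deleting row i and column i.
tr A = (-1) + 3 + (-4) = -2; M11 = 3·(-4) - 0·(-7) = -12 - 0 = -12; M22 = (-1)·(-4) - (-9)·0 = 4 - 0 = 4; M33 = (-1)·3 - (-17)·0 = -3 - 0 = -3; sum of minors = -11.
det A = (-1)·(3·(-4) - 0·(-7)) - (-17)·(0·(-4) - 0·0) + (-9)·(0·(-7) - 3·0) = (-1)·(-12) - (-17)·0 + (-9)·0 = 12.
So p(z) = det(zI - A) = z^3 + 2z^2 - 11z - 12.
Rational-root test: any integer root divides -12. Testing small divisors, z = -1 works: p(-1) = -1 + 2 + 11 + (-12) = 0, so (z + 1) is a factor.
Dividing, p(z) = (z + 1)(z^2 + z - 12).
Factor z^2 + z - 12: two numbers with sum -1 and product -12 are 3 and -4, so z^2 + z - 12 = (z - 3)(z + 4).
Hence p(z) = (z - 3) (z + 1) (z + 4), with roots -4, -1, 3.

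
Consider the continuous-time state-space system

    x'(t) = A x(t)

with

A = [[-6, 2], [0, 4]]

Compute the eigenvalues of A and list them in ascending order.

det(sI - A) = s^2 - (tr A)s + det A, with tr A = (-6) + 4 = -2 and det A = (-6)·4 - 2·0 = -24 - 0 = -24.
So p(s) = det(sI - A) = s^2 + 2s - 24.
Factor s^2 + 2s - 24: two numbers with sum -2 and product -24 are 4 and -6, so s^2 + 2s - 24 = (s - 4)(s + 6).
Hence p(s) = (s - 4) (s + 6), with roots -6, 4.
At least one eigenvalue has non-negative real part, so the system is not asymptotically stable.

-6, 4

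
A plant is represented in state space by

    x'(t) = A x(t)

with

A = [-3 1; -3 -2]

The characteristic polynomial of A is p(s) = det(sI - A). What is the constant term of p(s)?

9

For a 2×2 matrix, det(sI - A) = s^2 - (tr A)s + det A.
tr A = -5, det A = 9.
So p(s) = s^2 + 5s + 9.
The constant term is 9.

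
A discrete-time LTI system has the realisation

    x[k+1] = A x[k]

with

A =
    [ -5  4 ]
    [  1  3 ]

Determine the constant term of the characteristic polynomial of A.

-19

For a 2×2 matrix, det(zI - A) = z^2 - (tr A)z + det A.
tr A = -2, det A = -19.
So p(z) = z^2 + 2z - 19.
The constant term is -19.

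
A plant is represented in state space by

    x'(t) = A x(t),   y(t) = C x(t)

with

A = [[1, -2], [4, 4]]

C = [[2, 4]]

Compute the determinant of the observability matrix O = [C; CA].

-48

CA = [[18, 12]]
Observability matrix O = [C; CA] = [[2, 4], [18, 12]]
det(O) = 2·12 - 4·18 = 24 - 72 = -48
Since det(O) ≠ 0, rank(O) = 2 and the system is completely observable.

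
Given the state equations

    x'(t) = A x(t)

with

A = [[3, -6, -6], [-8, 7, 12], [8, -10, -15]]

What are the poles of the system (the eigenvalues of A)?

det(sI - A) = s^3 - (tr A)s^2 + (M11 + M22 + M33)s - det A, where Mii is the 2×2 principal minor of A obtained by deleting row i and column i.
tr A = 3 + 7 + (-15) = -5; M11 = 7·(-15) - 12·(-10) = -105 - (-120) = 15; M22 = 3·(-15) - (-6)·8 = -45 - (-48) = 3; M33 = 3·7 - (-6)·(-8) = 21 - 48 = -27; sum of minors = -9.
det A = 3·(7·(-15) - 12·(-10)) - (-6)·((-8)·(-15) - 12·8) + (-6)·((-8)·(-10) - 7·8) = 3·15 - (-6)·24 + (-6)·24 = 45.
So p(s) = det(sI - A) = s^3 + 5s^2 - 9s - 45.
Rational-root test: any integer root divides -45. Testing small divisors, s = -3 works: p(-3) = -27 + 45 + 27 + (-45) = 0, so (s + 3) is a factor.
Dividing, p(s) = (s + 3)(s^2 + 2s - 15).
Factor s^2 + 2s - 15: two numbers with sum -2 and product -15 are 3 and -5, so s^2 + 2s - 15 = (s - 3)(s + 5).
Hence p(s) = (s - 3) (s + 3) (s + 5), with roots -5, -3, 3.
At least one eigenvalue has non-negative real part, so the system is not asymptotically stable.

-5, -3, 3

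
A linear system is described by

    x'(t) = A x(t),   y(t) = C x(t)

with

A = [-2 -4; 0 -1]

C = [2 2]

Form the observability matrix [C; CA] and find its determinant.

-12

CA = [[-4, -10]]
Observability matrix O = [C; CA] = [[2, 2], [-4, -10]]
det(O) = 2·(-10) - 2·(-4) = -20 - (-8) = -12
Since det(O) ≠ 0, rank(O) = 2 and the system is completely observable.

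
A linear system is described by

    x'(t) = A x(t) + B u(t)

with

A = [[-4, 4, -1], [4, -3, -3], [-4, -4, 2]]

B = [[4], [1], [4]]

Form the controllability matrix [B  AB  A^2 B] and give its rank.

AB = [[-16], [1], [-12]]
A^2B = [[80], [-31], [36]]
Controllability matrix C = [B  AB  A^2B] = [[4, -16, 80], [1, 1, -31], [4, -12, 36]]
det(C) = 4·(1·36 - (-31)·(-12)) - (-16)·(1·36 - (-31)·4) + 80·(1·(-12) - 1·4) = 4·(-336) - (-16)·160 + 80·(-16) = -64 ≠ 0, so rank(C) = 3.
rank(C) = 3 = n, so the pair (A, B) is completely controllable.

3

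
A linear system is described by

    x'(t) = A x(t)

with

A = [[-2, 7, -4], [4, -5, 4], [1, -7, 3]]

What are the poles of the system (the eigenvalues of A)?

det(sI - A) = s^3 - (tr A)s^2 + (M11 + M22 + M33)s - det A, where Mii is the 2×2 principal minor of A obtained by deleting row i and column i.
tr A = (-2) + (-5) + 3 = -4; M11 = (-5)·3 - 4·(-7) = -15 - (-28) = 13; M22 = (-2)·3 - (-4)·1 = -6 - (-4) = -2; M33 = (-2)·(-5) - 7·4 = 10 - 28 = -18; sum of minors = -7.
det A = (-2)·((-5)·3 - 4·(-7)) - 7·(4·3 - 4·1) + (-4)·(4·(-7) - (-5)·1) = (-2)·13 - 7·8 + (-4)·(-23) = 10.
So p(s) = det(sI - A) = s^3 + 4s^2 - 7s - 10.
Rational-root test: any integer root divides -10. Testing small divisors, s = -1 works: p(-1) = -1 + 4 + 7 + (-10) = 0, so (s + 1) is a factor.
Dividing, p(s) = (s + 1)(s^2 + 3s - 10).
Factor s^2 + 3s - 10: two numbers with sum -3 and product -10 are 2 and -5, so s^2 + 3s - 10 = (s - 2)(s + 5).
Hence p(s) = (s - 2) (s + 1) (s + 5), with roots -5, -1, 2.
At least one eigenvalue has non-negative real part, so the system is not asymptotically stable.

-5, -1, 2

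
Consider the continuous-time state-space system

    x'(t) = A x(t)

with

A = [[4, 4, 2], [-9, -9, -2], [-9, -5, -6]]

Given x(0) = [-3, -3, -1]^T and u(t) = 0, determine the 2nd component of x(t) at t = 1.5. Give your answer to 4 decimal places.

det(sI - A) = s^3 - (tr A)s^2 + (M11 + M22 + M33)s - det A, where Mii is the 2×2 principal minor of A obtained by deleting row i and column i.
tr A = 4 + (-9) + (-6) = -11; M11 = (-9)·(-6) - (-2)·(-5) = 54 - 10 = 44; M22 = 4·(-6) - 2·(-9) = -24 - (-18) = -6; M33 = 4·(-9) - 4·(-9) = -36 - (-36) = 0; sum of minors = 38.
det A = 4·((-9)·(-6) - (-2)·(-5)) - 4·((-9)·(-6) - (-2)·(-9)) + 2·((-9)·(-5) - (-9)·(-9)) = 4·44 - 4·36 + 2·(-36) = -40.
So p(s) = det(sI - A) = s^3 + 11s^2 + 38s + 40.
Rational-root test: any integer root divides 40. Testing small divisors, s = -2 works: p(-2) = -8 + 44 + (-76) + 40 = 0, so (s + 2) is a factor.
Dividing, p(s) = (s + 2)(s^2 + 9s + 20).
Factor s^2 + 9s + 20: two numbers with sum -9 and product 20 are -4 and -5, so s^2 + 9s + 20 = (s + 4)(s + 5).
Hence p(s) = (s + 2) (s + 4) (s + 5), with roots -5, -4, -2.
The eigenvalues -5, -4, -2 are distinct and real, so A is diagonalisable and x(t) = e^{At} x(0) = V diag(e^{λ_i t}) V^{-1} x(0), where the columns of V are the eigenvectors.
λ = -5: A - (-5)I = [[9, 4, 2], [-9, -4, -2], [-9, -5, -1]]. v must be orthogonal to every row; (row 1) × (row 3) = [6, -9, -9], so take v_1 = [2, -3, -3]^T.
λ = -4: A - (-4)I = [[8, 4, 2], [-9, -5, -2], [-9, -5, -2]]. v must be orthogonal to every row; (row 1) × (row 2) = [2, -2, -4], so take v_2 = [-1, 1, 2]^T.
λ = -2: A - (-2)I = [[6, 4, 2], [-9, -7, -2], [-9, -5, -4]]. v must be orthogonal to every row; (row 1) × (row 2) = [6, -6, -6], so take v_3 = [-1, 1, 1]^T.
V = [v_1 v_2 v_3] = [[2, -1, -1], [-3, 1, 1], [-3, 2, 1]] has det V = 1, so V^{-1} = adj(V)/det V = [[-1, -1, 0], [0, -1, 1], [-3, -1, -1]].
Modal coordinates z(0) = V^{-1} x(0): (-1)·(-3) + (-1)·(-3) + 0·(-1) = 6; 0·(-3) + (-1)·(-3) + 1·(-1) = 2; (-3)·(-3) + (-1)·(-3) + (-1)·(-1) = 13; so z(0) = [6, 2, 13]^T.
x_2(t) = Σ_i (v_i)_2 · z_i(0) · e^{λ_i t} (row 2 of V times the modal terms).
x_2(1.5) = (-3)·6·e^{-5·1.5} + 1·2·e^{-4·1.5} + 1·13·e^{-2·1.5} = (-18)·0.000553 + 2·0.002479 + 13·0.049787 = 0.6422.

0.6422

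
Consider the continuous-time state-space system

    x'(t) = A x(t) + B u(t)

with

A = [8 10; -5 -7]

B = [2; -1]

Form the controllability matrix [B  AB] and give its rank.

1

AB = [[6], [-3]]
Controllability matrix C = [B  AB] = [[2, 6], [-1, -3]]
Every column of C is a scalar multiple of column 1 = [2, -1] (multipliers 1, 3), so the columns span a one-dimensional space.
C ≠ 0, hence rank(C) = 1.
rank(C) = 1 < n = 2, so the pair (A, B) is not completely controllable.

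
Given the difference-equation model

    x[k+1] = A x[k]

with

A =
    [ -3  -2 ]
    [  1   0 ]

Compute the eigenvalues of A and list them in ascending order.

-2, -1

det(zI - A) = z^2 - (tr A)z + det A, with tr A = (-3) + 0 = -3 and det A = (-3)·0 - (-2)·1 = 0 - (-2) = 2.
So p(z) = det(zI - A) = z^2 + 3z + 2.
Factor z^2 + 3z + 2: two numbers with sum -3 and product 2 are -1 and -2, so z^2 + 3z + 2 = (z + 1)(z + 2).
Hence p(z) = (z + 1) (z + 2), with roots -2, -1.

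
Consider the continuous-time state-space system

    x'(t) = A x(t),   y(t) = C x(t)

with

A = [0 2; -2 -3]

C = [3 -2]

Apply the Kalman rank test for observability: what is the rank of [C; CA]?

CA = [[4, 12]]
Observability matrix O = [C; CA] = [[3, -2], [4, 12]]
det(O) = 3·12 - (-2)·4 = 36 - (-8) = 44 ≠ 0, so rank(O) = 2.
rank(O) = 2 = n, so the pair (A, C) is completely observable.

2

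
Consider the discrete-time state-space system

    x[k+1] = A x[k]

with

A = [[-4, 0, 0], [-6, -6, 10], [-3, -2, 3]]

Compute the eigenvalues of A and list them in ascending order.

-4, -2, -1

det(zI - A) = z^3 - (tr A)z^2 + (M11 + M22 + M33)z - det A, where Mii is the 2×2 principal minor of A obtained by deleting row i and column i.
tr A = (-4) + (-6) + 3 = -7; M11 = (-6)·3 - 10·(-2) = -18 - (-20) = 2; M22 = (-4)·3 - 0·(-3) = -12 - 0 = -12; M33 = (-4)·(-6) - 0·(-6) = 24 - 0 = 24; sum of minors = 14.
det A = (-4)·((-6)·3 - 10·(-2)) - 0·((-6)·3 - 10·(-3)) + 0·((-6)·(-2) - (-6)·(-3)) = (-4)·2 - 0·12 + 0·(-6) = -8.
So p(z) = det(zI - A) = z^3 + 7z^2 + 14z + 8.
Rational-root test: any integer root divides 8. Testing small divisors, z = -1 works: p(-1) = -1 + 7 + (-14) + 8 = 0, so (z + 1) is a factor.
Dividing, p(z) = (z + 1)(z^2 + 6z + 8).
Factor z^2 + 6z + 8: two numbers with sum -6 and product 8 are -2 and -4, so z^2 + 6z + 8 = (z + 2)(z + 4).
Hence p(z) = (z + 1) (z + 2) (z + 4), with roots -4, -2, -1.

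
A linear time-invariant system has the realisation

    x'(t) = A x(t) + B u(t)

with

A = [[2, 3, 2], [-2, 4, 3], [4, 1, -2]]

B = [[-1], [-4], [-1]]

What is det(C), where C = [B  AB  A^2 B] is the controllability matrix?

2038

AB = [[-16], [-17], [-6]]
A^2B = [[-95], [-54], [-69]]
Controllability matrix C = [B  AB  A^2B] = [[-1, -16, -95], [-4, -17, -54], [-1, -6, -69]]
Expanding along the first row, det(C) = (-1)·((-17)·(-69) - (-54)·(-6)) - (-16)·((-4)·(-69) - (-54)·(-1)) + (-95)·((-4)·(-6) - (-17)·(-1)) = (-1)·849 - (-16)·222 + (-95)·7 = 2038
Since det(C) ≠ 0, rank(C) = 3 and the system is completely controllable.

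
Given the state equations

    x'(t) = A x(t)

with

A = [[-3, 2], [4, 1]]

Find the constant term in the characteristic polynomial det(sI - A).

-11

For a 2×2 matrix, det(sI - A) = s^2 - (tr A)s + det A.
tr A = -2, det A = -11.
So p(s) = s^2 + 2s - 11.
The constant term is -11.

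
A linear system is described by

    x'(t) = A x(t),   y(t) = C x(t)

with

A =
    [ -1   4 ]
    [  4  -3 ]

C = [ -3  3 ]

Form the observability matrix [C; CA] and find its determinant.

CA = [[15, -21]]
Observability matrix O = [C; CA] = [[-3, 3], [15, -21]]
det(O) = (-3)·(-21) - 3·15 = 63 - 45 = 18
Since det(O) ≠ 0, rank(O) = 2 and the system is completely observable.

18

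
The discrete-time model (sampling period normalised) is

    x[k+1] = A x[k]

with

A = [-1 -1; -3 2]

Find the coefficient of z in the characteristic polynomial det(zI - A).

-1

For a 2×2 matrix, det(zI - A) = z^2 - (tr A)z + det A.
tr A = 1, det A = -5.
So p(z) = z^2 - z - 5.
The coefficient of z is -1.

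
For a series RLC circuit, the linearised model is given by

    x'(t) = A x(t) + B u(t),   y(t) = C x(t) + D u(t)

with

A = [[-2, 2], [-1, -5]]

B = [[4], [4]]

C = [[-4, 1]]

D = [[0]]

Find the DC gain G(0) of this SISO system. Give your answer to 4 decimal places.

-9.0000

G(0) = C(-A)^{-1}B + D = -C A^{-1} B + D.
det A = 12, so A^{-1} = (1/12)·adj(A) = [[-5/12, -1/6], [1/12, -1/6]]
A^{-1} B = [-7/3, -1/3]^T
C A^{-1} B = 9
G(0) = D - C A^{-1} B = 0 - (9) = -9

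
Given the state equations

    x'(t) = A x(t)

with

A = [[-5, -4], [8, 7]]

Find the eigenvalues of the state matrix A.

-1, 3

det(sI - A) = s^2 - (tr A)s + det A, with tr A = (-5) + 7 = 2 and det A = (-5)·7 - (-4)·8 = -35 - (-32) = -3.
So p(s) = det(sI - A) = s^2 - 2s - 3.
Factor s^2 - 2s - 3: two numbers with sum 2 and product -3 are 3 and -1, so s^2 - 2s - 3 = (s - 3)(s + 1).
Hence p(s) = (s - 3) (s + 1), with roots -1, 3.
At least one eigenvalue has non-negative real part, so the system is not asymptotically stable.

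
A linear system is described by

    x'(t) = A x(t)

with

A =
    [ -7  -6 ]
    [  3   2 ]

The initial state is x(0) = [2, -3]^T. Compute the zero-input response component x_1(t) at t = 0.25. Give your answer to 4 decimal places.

2.3794

det(sI - A) = s^2 - (tr A)s + det A, with tr A = (-7) + 2 = -5 and det A = (-7)·2 - (-6)·3 = -14 - (-18) = 4.
So p(s) = det(sI - A) = s^2 + 5s + 4.
Factor s^2 + 5s + 4: two numbers with sum -5 and product 4 are -1 and -4, so s^2 + 5s + 4 = (s + 1)(s + 4).
Hence p(s) = (s + 1) (s + 4), with roots -4, -1.
The eigenvalues -4, -1 are distinct and real, so A is diagonalisable and x(t) = e^{At} x(0) = V diag(e^{λ_i t}) V^{-1} x(0), where the columns of V are the eigenvectors.
λ = -4: A - (-4)I = [[-3, -6], [3, 6]]. Row 1 gives (-3)·v1 + (-6)·v2 = 0, so take v_1 = [-2, 1]^T.
λ = -1: A - (-1)I = [[-6, -6], [3, 3]]. Row 1 gives (-6)·v1 + (-6)·v2 = 0, so take v_2 = [-1, 1]^T.
V = [v_1 v_2] = [[-2, -1], [1, 1]] has det V = -1, so V^{-1} = adj(V)/det V = [[-1, -1], [1, 2]].
Modal coordinates z(0) = V^{-1} x(0): (-1)·2 + (-1)·(-3) = 1; 1·2 + 2·(-3) = -4; so z(0) = [1, -4]^T.
x_1(t) = Σ_i (v_i)_1 · z_i(0) · e^{λ_i t} (row 1 of V times the modal terms).
x_1(0.25) = (-2)·1·e^{-4·0.25} + (-1)·(-4)·e^{-1·0.25} = (-2)·0.367879 + 4·0.778801 = 2.3794.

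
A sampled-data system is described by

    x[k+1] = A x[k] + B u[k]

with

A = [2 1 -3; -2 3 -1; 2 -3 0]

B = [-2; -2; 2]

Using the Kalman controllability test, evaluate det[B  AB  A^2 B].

AB = [[-12], [-4], [2]]
A^2B = [[-34], [10], [-12]]
Controllability matrix C = [B  AB  A^2B] = [[-2, -12, -34], [-2, -4, 10], [2, 2, -12]]
Expanding along the first row, det(C) = (-2)·((-4)·(-12) - 10·2) - (-12)·((-2)·(-12) - 10·2) + (-34)·((-2)·2 - (-4)·2) = (-2)·28 - (-12)·4 + (-34)·4 = -144
Since det(C) ≠ 0, rank(C) = 3 and the system is completely controllable.

-144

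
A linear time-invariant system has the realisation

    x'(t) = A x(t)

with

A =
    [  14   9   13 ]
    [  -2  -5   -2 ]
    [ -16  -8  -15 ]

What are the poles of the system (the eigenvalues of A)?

-4, -3, 1

det(sI - A) = s^3 - (tr A)s^2 + (M11 + M22 + M33)s - det A, where Mii is the 2×2 principal minor of A obtained by deleting row i and column i.
tr A = 14 + (-5) + (-15) = -6; M11 = (-5)·(-15) - (-2)·(-8) = 75 - 16 = 59; M22 = 14·(-15) - 13·(-16) = -210 - (-208) = -2; M33 = 14·(-5) - 9·(-2) = -70 - (-18) = -52; sum of minors = 5.
det A = 14·((-5)·(-15) - (-2)·(-8)) - 9·((-2)·(-15) - (-2)·(-16)) + 13·((-2)·(-8) - (-5)·(-16)) = 14·59 - 9·(-2) + 13·(-64) = 12.
So p(s) = det(sI - A) = s^3 + 6s^2 + 5s - 12.
Rational-root test: any integer root divides -12. Testing small divisors, s = 1 works: p(1) = 1 + 6 + 5 + (-12) = 0, so (s - 1) is a factor.
Dividing, p(s) = (s - 1)(s^2 + 7s + 12).
Factor s^2 + 7s + 12: two numbers with sum -7 and product 12 are -3 and -4, so s^2 + 7s + 12 = (s + 3)(s + 4).
Hence p(s) = (s - 1) (s + 3) (s + 4), with roots -4, -3, 1.
At least one eigenvalue has non-negative real part, so the system is not asymptotically stable.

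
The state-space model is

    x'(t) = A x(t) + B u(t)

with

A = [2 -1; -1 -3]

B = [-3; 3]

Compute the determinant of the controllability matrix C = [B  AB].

45

AB = [[-9], [-6]]
Controllability matrix C = [B  AB] = [[-3, -9], [3, -6]]
det(C) = (-3)·(-6) - (-9)·3 = 18 - (-27) = 45
Since det(C) ≠ 0, rank(C) = 2 and the system is completely controllable.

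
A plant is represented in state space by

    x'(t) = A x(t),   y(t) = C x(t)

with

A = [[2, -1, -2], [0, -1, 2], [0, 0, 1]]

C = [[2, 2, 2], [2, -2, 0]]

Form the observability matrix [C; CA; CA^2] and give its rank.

3

CA = [[4, -4, 2], [4, 0, -8]]
CA^2 = [[8, 0, -14], [8, -4, -16]]
Observability matrix O = [C; CA; CA^2] = [[2, 2, 2], [2, -2, 0], [4, -4, 2], [4, 0, -8], [8, 0, -14], [8, -4, -16]]
Take the 3×3 submatrix of O formed by rows 1, 2, 3: [[2, 2, 2], [2, -2, 0], [4, -4, 2]]. Its determinant is 2·((-2)·2 - 0·(-4)) - 2·(2·2 - 0·4) + 2·(2·(-4) - (-2)·4) = 2·(-4) - 2·4 + 2·0 = -16 ≠ 0.
So rank(O) ≥ 3; since O has 3 columns, rank(O) = 3.
rank(O) = 3 = n, so the pair (A, C) is completely observable.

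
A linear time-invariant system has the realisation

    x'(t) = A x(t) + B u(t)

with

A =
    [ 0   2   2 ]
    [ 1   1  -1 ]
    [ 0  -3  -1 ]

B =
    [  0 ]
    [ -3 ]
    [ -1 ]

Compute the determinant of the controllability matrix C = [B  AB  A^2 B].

-576

AB = [[-8], [-2], [10]]
A^2B = [[16], [-20], [-4]]
Controllability matrix C = [B  AB  A^2B] = [[0, -8, 16], [-3, -2, -20], [-1, 10, -4]]
Expanding along the first row, det(C) = 0·((-2)·(-4) - (-20)·10) - (-8)·((-3)·(-4) - (-20)·(-1)) + 16·((-3)·10 - (-2)·(-1)) = 0·208 - (-8)·(-8) + 16·(-32) = -576
Since det(C) ≠ 0, rank(C) = 3 and the system is completely controllable.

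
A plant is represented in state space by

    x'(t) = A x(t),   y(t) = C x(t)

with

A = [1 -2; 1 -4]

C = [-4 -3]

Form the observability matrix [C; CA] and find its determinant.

CA = [[-7, 20]]
Observability matrix O = [C; CA] = [[-4, -3], [-7, 20]]
det(O) = (-4)·20 - (-3)·(-7) = -80 - 21 = -101
Since det(O) ≠ 0, rank(O) = 2 and the system is completely observable.

-101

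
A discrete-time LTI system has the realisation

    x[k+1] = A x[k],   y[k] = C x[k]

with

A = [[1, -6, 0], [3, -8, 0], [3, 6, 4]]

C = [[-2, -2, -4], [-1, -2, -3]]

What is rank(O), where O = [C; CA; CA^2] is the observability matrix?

CA = [[-20, 4, -16], [-16, 4, -12]]
CA^2 = [[-56, -8, -64], [-40, -8, -48]]
Observability matrix O = [C; CA; CA^2] = [[-2, -2, -4], [-1, -2, -3], [-20, 4, -16], [-16, 4, -12], [-56, -8, -64], [-40, -8, -48]]
The columns c1, c2, c3 of O are linearly dependent: -c1 - c2 + c3 = 0 (check each entry), so rank(O) ≤ 2.
The 2×2 minor from rows 1, 2, columns 1, 2 is (-2)·(-2) - (-2)·(-1) = 4 - 2 = 2 ≠ 0, so rank(O) = 2.
rank(O) = 2 < n = 3, so the pair (A, C) is not completely observable.

2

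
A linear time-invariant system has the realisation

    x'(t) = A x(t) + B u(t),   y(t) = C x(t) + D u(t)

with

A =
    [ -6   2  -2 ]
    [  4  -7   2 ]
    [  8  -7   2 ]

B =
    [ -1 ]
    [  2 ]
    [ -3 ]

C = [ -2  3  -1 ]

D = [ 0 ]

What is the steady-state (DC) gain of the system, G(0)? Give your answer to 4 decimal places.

G(0) = C(-A)^{-1}B + D = -C A^{-1} B + D.
det A = -40, so A^{-1} = (1/-40)·adj(A) = [[0, -1/4, 1/4], [-1/5, -1/10, -1/10], [-7/10, 13/20, -17/20]]
A^{-1} B = [-5/4, 3/10, 91/20]^T
C A^{-1} B = -23/20
G(0) = D - C A^{-1} B = 0 - (-23/20) = 23/20 ≈ 1.1500

1.1500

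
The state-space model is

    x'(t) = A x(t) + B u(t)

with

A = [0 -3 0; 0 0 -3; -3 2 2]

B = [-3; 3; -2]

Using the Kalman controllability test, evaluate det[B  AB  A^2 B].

-1944

AB = [[-9], [6], [11]]
A^2B = [[-18], [-33], [61]]
Controllability matrix C = [B  AB  A^2B] = [[-3, -9, -18], [3, 6, -33], [-2, 11, 61]]
Expanding along the first row, det(C) = (-3)·(6·61 - (-33)·11) - (-9)·(3·61 - (-33)·(-2)) + (-18)·(3·11 - 6·(-2)) = (-3)·729 - (-9)·117 + (-18)·45 = -1944
Since det(C) ≠ 0, rank(C) = 3 and the system is completely controllable.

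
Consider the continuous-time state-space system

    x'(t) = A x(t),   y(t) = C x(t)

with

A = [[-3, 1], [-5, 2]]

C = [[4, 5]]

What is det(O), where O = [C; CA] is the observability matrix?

241

CA = [[-37, 14]]
Observability matrix O = [C; CA] = [[4, 5], [-37, 14]]
det(O) = 4·14 - 5·(-37) = 56 - (-185) = 241
Since det(O) ≠ 0, rank(O) = 2 and the system is completely observable.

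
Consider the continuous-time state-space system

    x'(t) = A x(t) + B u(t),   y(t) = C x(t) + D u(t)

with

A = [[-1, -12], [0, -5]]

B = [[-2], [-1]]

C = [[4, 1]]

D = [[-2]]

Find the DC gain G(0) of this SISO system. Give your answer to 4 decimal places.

-0.6000

G(0) = C(-A)^{-1}B + D = -C A^{-1} B + D.
det A = 5, so A^{-1} = (1/5)·adj(A) = [[-1, 12/5], [0, -1/5]]
A^{-1} B = [-2/5, 1/5]^T
C A^{-1} B = -7/5
G(0) = D - C A^{-1} B = -2 - (-7/5) = -3/5 ≈ -0.6000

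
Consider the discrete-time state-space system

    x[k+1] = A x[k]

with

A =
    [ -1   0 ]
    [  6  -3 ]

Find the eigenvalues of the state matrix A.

det(zI - A) = z^2 - (tr A)z + det A, with tr A = (-1) + (-3) = -4 and det A = (-1)·(-3) - 0·6 = 3 - 0 = 3.
So p(z) = det(zI - A) = z^2 + 4z + 3.
Factor z^2 + 4z + 3: two numbers with sum -4 and product 3 are -1 and -3, so z^2 + 4z + 3 = (z + 1)(z + 3).
Hence p(z) = (z + 1) (z + 3), with roots -3, -1.

-3, -1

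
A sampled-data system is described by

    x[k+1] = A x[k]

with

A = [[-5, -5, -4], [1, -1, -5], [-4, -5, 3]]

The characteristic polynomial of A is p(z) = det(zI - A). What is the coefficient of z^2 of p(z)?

3

Expand det(zI - A) for the 3×3 matrix.
p(z) = z^3 + 3z^2 - 49z - 91.
(Check: constant term = det(-A) = (-1)^3 det A = -91; coefficient of z^2 = -tr A = 3.)
The coefficient of z^2 is 3.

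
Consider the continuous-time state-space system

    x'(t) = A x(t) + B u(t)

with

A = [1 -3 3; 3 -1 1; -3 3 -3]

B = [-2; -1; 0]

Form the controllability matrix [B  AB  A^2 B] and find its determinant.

-306

AB = [[1], [-5], [3]]
A^2B = [[25], [11], [-27]]
Controllability matrix C = [B  AB  A^2B] = [[-2, 1, 25], [-1, -5, 11], [0, 3, -27]]
Expanding along the first row, det(C) = (-2)·((-5)·(-27) - 11·3) - 1·((-1)·(-27) - 11·0) + 25·((-1)·3 - (-5)·0) = (-2)·102 - 1·27 + 25·(-3) = -306
Since det(C) ≠ 0, rank(C) = 3 and the system is completely controllable.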